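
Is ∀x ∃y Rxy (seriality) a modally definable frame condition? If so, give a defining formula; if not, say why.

Definable; □r → ◇r defines it

This is a Sahlqvist condition; the D axiom □r → ◇r defines it.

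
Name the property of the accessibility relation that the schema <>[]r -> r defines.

symmetry: forall x forall y (Rxy -> Ryx)

Replacing r by ¬r and contraposing gives the equivalent schema r → □◇r.
Suppose r→□◇r is valid. Take Rxy and set V(r)={x}. Then r at x, so □◇r at x, so ◇r at y, so some z with Ryz has r; z=x, i.e. Ryx.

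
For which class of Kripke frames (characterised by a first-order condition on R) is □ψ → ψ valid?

Suppose □ψ→ψ is valid. At any x set V(ψ)={w : Rxw}. Then □ψ holds at x, so ψ holds at x, i.e. Rxx.

reflexivity: ∀x Rxx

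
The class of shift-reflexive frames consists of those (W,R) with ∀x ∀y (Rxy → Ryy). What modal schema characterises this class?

This is shift-reflexivity; the standard corresponding axiom is T□: □(□q → q).
Suppose □(□q→q) is valid. Take Rxy and set V(q)={w : Ryw}. Then at y, □q holds; since □(□q→q) at x, □q→q at y, so q at y, i.e. Ryy.

□(□q → q)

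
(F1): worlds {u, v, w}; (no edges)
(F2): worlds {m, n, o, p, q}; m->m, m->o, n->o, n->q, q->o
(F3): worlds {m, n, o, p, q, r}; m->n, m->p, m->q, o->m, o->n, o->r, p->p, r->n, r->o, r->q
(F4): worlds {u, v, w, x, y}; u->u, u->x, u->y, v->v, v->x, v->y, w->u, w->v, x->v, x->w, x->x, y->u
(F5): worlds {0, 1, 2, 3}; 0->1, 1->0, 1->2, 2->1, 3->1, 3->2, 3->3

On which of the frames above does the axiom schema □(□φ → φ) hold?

(F1)

Frame correspondent (Sahlqvist): ∀x ∀y (Rxy → Ryy) — i.e. shift-reflexivity.
(F1): satisfies the condition.
(F2): fails — Rno but not Roo.
(F3): fails — Rom but not Rmm.
(F4): fails — Rxw but not Rww.
(F5): fails — R10 but not R00.
Valid on: (F1).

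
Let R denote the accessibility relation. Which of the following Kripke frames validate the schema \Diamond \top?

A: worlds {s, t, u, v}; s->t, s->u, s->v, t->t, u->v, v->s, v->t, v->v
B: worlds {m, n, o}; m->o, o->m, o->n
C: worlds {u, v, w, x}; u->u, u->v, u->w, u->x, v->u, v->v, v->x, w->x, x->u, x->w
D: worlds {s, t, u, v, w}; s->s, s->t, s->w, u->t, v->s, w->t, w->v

The schema corresponds to seriality: \forall x \exists y Rxy.
A: condition met.
B: fails — world n has no successor.
C: condition met.
D: fails — world t has no successor.

A, C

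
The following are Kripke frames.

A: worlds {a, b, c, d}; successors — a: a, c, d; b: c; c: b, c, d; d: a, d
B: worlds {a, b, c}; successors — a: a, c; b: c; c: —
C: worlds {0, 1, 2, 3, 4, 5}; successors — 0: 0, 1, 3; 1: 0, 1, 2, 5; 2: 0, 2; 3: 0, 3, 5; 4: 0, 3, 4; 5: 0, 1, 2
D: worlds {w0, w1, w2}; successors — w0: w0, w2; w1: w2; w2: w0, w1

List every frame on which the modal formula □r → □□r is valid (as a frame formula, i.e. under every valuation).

B

The schema corresponds to transitivity: ∀x ∀y ∀z (Rxy ∧ Ryz → Rxz).
A: fails — Rbc and Rcd but not Rbd.
B: satisfies the condition.
C: fails — R10 and R03 but not R13.
D: fails — Rw1w2 and Rw2w1 but not Rw1w1.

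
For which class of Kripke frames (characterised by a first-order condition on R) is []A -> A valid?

Reflexivity

Suppose □A→A is valid. At any x set V(A)={w : Rxw}. Then □A holds at x, so A holds at x, i.e. Rxx.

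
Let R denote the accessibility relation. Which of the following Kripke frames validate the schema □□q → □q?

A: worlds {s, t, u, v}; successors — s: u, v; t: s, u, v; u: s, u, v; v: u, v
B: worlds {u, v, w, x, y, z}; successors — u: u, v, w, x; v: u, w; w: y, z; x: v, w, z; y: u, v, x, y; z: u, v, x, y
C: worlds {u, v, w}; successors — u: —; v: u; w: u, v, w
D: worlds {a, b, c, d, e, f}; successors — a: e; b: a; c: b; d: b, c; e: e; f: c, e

Frame correspondent (Sahlqvist): ∀x ∀y (Rxy → ∃z (Rxz ∧ Rzy)) — i.e. density.
A: condition met.
B: fails — Rwz but no t with Rwt and Rtz.
C: fails — Rvu but no z with Rvz and Rzu.
D: fails — Rdc but no z with Rdz and Rzc.
Valid on: A.

A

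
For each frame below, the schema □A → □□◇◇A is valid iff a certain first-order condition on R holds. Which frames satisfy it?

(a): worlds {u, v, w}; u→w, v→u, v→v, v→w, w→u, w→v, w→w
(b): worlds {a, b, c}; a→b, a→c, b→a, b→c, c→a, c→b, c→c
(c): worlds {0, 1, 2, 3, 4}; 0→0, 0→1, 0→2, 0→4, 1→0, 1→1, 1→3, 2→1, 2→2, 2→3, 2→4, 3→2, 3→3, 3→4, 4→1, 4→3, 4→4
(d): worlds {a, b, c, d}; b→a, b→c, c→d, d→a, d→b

The schema corresponds to a generalized confluence (Geach) condition: ∀x ∀z (xR²z → ∃w (xRw ∧ zR²w)).
(a): ✓.
(b): ✓.
(c): ✓.
(d): fails — cR²a but no w with cRw and aR²w.

(a), (b), (c)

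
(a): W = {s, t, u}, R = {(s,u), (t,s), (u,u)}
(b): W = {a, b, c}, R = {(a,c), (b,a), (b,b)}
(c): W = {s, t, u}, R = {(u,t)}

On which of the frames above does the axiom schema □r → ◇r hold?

Frame correspondent (Sahlqvist): ∀x ∃y Rxy — i.e. seriality.
(a): satisfies the condition.
(b): fails — world c has no successor.
(c): fails — world s has no successor.

(a)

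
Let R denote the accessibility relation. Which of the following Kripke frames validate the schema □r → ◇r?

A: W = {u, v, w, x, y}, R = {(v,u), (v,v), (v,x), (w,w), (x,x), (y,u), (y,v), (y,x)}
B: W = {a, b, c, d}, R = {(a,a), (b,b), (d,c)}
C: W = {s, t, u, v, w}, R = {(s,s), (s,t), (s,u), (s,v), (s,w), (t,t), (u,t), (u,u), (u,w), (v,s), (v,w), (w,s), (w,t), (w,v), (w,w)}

This is the axiom for seriality; its first-order frame correspondent is ∀x ∃y Rxy.
A: fails — world u has no successor.
B: fails — world c has no successor.
C: ✓.

C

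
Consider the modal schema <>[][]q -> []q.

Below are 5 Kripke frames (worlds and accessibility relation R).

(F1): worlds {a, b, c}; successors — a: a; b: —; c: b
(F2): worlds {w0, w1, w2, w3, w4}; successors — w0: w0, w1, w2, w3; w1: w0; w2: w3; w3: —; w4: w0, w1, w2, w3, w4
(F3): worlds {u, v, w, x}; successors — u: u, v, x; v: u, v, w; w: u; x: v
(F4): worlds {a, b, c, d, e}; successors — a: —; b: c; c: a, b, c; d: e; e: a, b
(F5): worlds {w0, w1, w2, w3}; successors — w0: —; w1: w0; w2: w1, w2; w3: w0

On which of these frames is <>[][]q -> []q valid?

none

This is the axiom for a generalized confluence (Geach) condition; its first-order frame correspondent is forall x forall y forall z ((xRy & xRz) -> exists w (y R^2 w & z = w)).
(F1): fails — cRb, cRb but no w with bR²w and b=w.
(F2): fails — w0Rw2, w0Rw0 but no w with w2R²w and w0=w.
(F3): fails — uRx, uRx but no t with xR²t and x=t.
(F4): fails — cRa, cRa but no w with aR²w and a=w.
(F5): fails — w1Rw0, w1Rw0 but no w with w0R²w and w0=w.
Valid on no frame.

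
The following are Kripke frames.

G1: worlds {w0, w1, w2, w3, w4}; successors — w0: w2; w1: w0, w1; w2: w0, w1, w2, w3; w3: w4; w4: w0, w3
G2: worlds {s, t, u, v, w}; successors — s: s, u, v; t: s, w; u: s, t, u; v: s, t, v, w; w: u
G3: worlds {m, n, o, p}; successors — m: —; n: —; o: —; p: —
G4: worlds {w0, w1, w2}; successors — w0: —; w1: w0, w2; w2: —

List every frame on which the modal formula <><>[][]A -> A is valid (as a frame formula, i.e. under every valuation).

G3, G4

This is the axiom for a generalized confluence (Geach) condition; its first-order frame correspondent is forall x forall y (x R^2 y -> exists w (y R^2 w & x = w)).
G1: fails — w2R²w3 but no w with w3R²w and w2=w.
G2: fails — vR²w but no w* with wR²w* and v=w*.
G3: satisfies the condition.
G4: satisfies the condition.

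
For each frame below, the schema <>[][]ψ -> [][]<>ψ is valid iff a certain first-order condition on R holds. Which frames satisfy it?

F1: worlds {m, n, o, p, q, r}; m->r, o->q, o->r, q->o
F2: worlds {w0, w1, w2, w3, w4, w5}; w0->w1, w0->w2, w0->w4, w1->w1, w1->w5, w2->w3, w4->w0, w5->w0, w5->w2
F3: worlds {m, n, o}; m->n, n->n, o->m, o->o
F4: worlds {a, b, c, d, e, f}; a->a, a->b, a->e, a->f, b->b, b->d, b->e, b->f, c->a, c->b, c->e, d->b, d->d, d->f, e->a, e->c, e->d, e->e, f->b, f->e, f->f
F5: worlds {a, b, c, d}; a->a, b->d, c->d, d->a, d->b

This is the axiom for a generalized confluence (Geach) condition; its first-order frame correspondent is forall x forall y forall z ((xRy & x R^2 z) -> exists w (y R^2 w & zRw)).
F1: fails — oRr, oR²o but no w with rR²w and oRw.
F2: fails — w0Rw1, w0R²w3 but no w with w1R²w and w3Rw.
F3: fails — oRm, oR²o but no w with mR²w and oRw.
F4: satisfies the condition.
F5: satisfies the condition.
Valid on: F4, F5.

F4, F5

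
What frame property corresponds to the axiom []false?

□⊥ is valid iff no world has any successor (otherwise □⊥ fails at any world with one).
Conversely, any frame satisfying forall x forall y ~Rxy validates the schema.
Frame condition: forall x forall y ~Rxy.

emptiness of R: forall x forall y ~Rxy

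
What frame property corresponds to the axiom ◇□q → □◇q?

Suppose ◇□q→□◇q is valid. Take Rxy, Rxz and set V(q)={w : Ryw}. Then □q at y so ◇□q at x, so □◇q at x, so ◇q at z, giving w with Rzw and Ryw.
Conversely, any frame satisfying ∀x ∀y ∀z (Rxy ∧ Rxz → ∃w (Ryw ∧ Rzw)) validates the schema.
So the correspondent is convergence.

convergence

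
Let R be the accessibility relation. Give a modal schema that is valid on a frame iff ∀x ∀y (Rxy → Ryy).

The condition is shift-reflexivity. The T□ schema □(□ψ → ψ) defines it.

□(□ψ → ψ)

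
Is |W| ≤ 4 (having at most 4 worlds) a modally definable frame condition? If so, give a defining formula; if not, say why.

Not definable by any modal formula

Modal frame validity is preserved under disjoint unions.
Any modal formula valid on each of 5 disjoint one-world frames is valid on their disjoint union (validity is preserved under disjoint unions). Each one-world frame has |W|=1≤4, but the union has |W|=5.
So the class is not modally definable.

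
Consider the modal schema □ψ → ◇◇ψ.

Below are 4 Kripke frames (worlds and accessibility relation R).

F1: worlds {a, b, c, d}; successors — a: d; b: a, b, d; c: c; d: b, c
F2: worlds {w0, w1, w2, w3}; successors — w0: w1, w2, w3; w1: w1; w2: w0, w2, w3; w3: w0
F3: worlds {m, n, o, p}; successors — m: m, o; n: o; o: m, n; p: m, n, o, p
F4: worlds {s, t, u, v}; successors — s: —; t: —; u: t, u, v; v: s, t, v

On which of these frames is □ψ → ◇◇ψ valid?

none

This is the axiom for a generalized confluence (Geach) condition; its first-order frame correspondent is ∀x ∃w (xRw ∧ xR²w).
F1: fails — at a but no w with aRw and aR²w.
F2: fails — at w3 but no w with w3Rw and w3R²w.
F3: fails — at n but no w with nRw and nR²w.
F4: fails — at s but no w with sRw and sR²w.
Valid on no frame.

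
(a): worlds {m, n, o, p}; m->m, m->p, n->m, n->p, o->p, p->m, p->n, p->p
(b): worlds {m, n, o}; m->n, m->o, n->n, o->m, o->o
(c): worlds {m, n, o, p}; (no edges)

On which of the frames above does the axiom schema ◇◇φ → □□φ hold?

(c)

The schema corresponds to a generalized confluence (Geach) condition: ∀x ∀y ∀z ((xR²y ∧ xR²z) → ∃w (y = w ∧ z = w)).
(a): fails — mR²m, mR²n but m ≠ n.
(b): fails — mR²m, mR²n but m ≠ n.
(c): satisfies the condition.
Valid on: (c).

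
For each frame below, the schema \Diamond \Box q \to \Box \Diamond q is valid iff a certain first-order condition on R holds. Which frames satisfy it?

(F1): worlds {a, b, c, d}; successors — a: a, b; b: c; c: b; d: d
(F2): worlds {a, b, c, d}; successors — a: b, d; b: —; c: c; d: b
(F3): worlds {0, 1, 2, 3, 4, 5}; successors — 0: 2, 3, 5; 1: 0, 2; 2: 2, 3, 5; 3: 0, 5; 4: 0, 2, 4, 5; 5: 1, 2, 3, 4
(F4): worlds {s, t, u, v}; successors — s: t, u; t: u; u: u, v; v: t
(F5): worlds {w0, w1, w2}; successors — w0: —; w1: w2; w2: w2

(F5)

This is the axiom for convergence; its first-order frame correspondent is \forall x \forall y \forall z (Rxy \wedge Rxz \to \exists w (Ryw \wedge Rzw)).
(F1): fails — Rab and Raa but b and a have no common successor.
(F2): fails — Rad and Rab but d and b have no common successor.
(F3): fails — R03 and R05 but 3 and 5 have no common successor.
(F4): fails — Ruv and Ruu but v and u have no common successor.
(F5): holds.
Valid on: (F5).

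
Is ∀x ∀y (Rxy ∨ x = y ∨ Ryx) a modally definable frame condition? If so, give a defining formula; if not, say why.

Not modally definable

Modal frame validity is preserved under disjoint unions.
Take 4 disjoint single-world reflexive frames: each is trivially connected, but their disjoint union has 4 worlds with no edge between distinct components, so it is not connected.
So the class is not modally definable.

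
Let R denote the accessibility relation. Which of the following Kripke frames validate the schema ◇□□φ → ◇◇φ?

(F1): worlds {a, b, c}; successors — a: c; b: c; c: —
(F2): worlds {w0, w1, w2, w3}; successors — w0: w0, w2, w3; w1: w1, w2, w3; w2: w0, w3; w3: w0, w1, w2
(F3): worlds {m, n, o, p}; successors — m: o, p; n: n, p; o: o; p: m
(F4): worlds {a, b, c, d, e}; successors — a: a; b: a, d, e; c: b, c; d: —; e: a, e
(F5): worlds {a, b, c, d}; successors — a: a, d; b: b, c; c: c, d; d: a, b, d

(F2), (F3), (F5)

The schema corresponds to a generalized confluence (Geach) condition: ∀x ∀y (xRy → ∃w (yR²w ∧ xR²w)).
(F1): fails — aRc but no w with cR²w and aR²w.
(F2): satisfies the condition.
(F3): satisfies the condition.
(F4): fails — bRd but no w with dR²w and bR²w.
(F5): satisfies the condition.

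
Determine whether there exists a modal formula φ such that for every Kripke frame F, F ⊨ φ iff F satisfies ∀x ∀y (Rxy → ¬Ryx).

No

Any modally definable frame class is closed under surjective bounded morphisms.
The 5-cycle (worlds w0,w1,w2,w3,w4 with w0→w1→w2→w3→w4→w0) is asymmetric. Mapping every world to a single reflexive point • is a surjective bounded morphism, and the reflexive point is not asymmetric (R•• but asymmetry requires ¬R••).
So no modal formula (or set of formulas) defines exactly the asymmetric frames.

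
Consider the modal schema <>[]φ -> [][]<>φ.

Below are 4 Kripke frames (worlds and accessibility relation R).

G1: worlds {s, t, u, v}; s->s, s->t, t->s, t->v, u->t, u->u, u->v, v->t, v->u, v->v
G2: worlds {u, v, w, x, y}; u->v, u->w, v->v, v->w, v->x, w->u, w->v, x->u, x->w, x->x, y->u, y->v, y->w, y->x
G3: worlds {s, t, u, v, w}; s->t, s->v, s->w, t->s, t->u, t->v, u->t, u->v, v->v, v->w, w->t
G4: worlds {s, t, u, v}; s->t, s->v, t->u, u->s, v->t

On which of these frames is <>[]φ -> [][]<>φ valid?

G1, G2

Frame correspondent (Sahlqvist): forall x forall y forall z ((xRy & x R^2 z) -> exists w (yRw & zRw)) — i.e. a generalized confluence (Geach) condition.
G1: satisfies the condition.
G2: satisfies the condition.
G3: fails — sRt, sR²w but no w* with tRw* and wRw*.
G4: fails — sRt, sR²u but no w with tRw and uRw.
Valid on: G1, G2.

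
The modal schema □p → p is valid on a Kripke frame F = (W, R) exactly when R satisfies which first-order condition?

reflexivity

This is the T axiom.
Its frame correspondent is reflexivity — ∀x Rxx.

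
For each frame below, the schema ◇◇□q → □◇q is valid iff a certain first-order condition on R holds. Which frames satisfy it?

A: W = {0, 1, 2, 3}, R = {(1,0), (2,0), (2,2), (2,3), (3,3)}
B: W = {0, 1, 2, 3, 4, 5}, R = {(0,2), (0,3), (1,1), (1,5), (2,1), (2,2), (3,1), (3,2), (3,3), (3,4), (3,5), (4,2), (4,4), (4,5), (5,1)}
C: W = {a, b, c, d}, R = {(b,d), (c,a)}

C

The schema corresponds to a generalized confluence (Geach) condition: ∀x ∀y ∀z ((xR²y ∧ xRz) → ∃w (yRw ∧ zRw)).
A: fails — 2R²0, 2R0 but no w with 0Rw and 0Rw.
B: fails — 3R²4, 3R5 but no w with 4Rw and 5Rw.
C: satisfies the condition.
Valid on: C.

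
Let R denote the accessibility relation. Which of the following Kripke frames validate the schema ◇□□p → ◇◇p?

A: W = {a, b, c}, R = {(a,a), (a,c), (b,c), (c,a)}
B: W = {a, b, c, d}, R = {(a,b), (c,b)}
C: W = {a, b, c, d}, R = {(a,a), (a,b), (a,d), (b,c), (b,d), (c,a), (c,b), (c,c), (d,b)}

Frame correspondent (Sahlqvist): ∀x ∀y (xRy → ∃w (yR²w ∧ xR²w)) — i.e. a generalized confluence (Geach) condition.
A: holds.
B: fails — aRb but no w with bR²w and aR²w.
C: holds.

A, C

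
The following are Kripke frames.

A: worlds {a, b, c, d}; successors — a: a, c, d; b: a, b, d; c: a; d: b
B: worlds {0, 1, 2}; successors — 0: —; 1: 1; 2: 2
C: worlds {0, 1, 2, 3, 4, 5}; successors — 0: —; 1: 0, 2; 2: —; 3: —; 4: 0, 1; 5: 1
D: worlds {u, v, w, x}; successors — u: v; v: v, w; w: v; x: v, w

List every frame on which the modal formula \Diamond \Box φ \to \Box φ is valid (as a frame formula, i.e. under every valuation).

Frame correspondent (Sahlqvist): \forall x \forall y \forall z (Rxy \wedge Rxz \to Ryz) — i.e. the Euclidean property.
A: fails — Rac and Rac but not Rcc.
B: condition met.
C: fails — R10 and R10 but not R00.
D: fails — Rvw and Rvw but not Rww.
Valid on: B.

B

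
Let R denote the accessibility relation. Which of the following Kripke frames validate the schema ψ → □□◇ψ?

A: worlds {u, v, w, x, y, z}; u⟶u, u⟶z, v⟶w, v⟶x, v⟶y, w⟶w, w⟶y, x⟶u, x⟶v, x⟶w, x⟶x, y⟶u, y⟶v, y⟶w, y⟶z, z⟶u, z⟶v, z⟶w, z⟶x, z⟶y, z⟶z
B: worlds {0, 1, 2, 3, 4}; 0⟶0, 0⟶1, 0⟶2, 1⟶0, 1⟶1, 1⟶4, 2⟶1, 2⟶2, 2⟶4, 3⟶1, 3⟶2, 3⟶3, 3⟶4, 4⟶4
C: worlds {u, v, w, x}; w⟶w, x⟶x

The schema corresponds to a generalized confluence (Geach) condition: ∀x ∀z (xR²z → ∃w (x = w ∧ zRw)).
A: fails — uR²v but no t with u=t and vRt.
B: fails — 0R²2 but no w with 0=w and 2Rw.
C: satisfies the condition.
Valid on: C.

C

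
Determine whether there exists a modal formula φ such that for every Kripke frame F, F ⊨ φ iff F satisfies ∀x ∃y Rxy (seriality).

The condition is seriality. A defining modal formula is □q → ◇q.
Suppose □q→◇q is valid. At any x set V(q)=W. Then □q at x, so ◇q at x, so x has a successor.

Yes — defined by □q → ◇q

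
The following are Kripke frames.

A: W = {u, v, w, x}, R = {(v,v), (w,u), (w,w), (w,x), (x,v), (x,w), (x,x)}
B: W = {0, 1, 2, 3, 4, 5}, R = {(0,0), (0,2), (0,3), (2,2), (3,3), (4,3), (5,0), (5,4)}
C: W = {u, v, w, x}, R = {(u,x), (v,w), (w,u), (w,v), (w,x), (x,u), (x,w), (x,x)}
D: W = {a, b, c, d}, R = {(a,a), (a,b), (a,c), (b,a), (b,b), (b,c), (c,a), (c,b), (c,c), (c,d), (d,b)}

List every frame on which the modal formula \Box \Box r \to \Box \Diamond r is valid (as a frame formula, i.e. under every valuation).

Frame correspondent (Sahlqvist): \forall x \forall z (xRz \to \exists w (x R^2 w \wedge zRw)) — i.e. a generalized confluence (Geach) condition.
A: fails — wRu but no t with wR²t and uRt.
B: condition met.
C: condition met.
D: condition met.

B, C, D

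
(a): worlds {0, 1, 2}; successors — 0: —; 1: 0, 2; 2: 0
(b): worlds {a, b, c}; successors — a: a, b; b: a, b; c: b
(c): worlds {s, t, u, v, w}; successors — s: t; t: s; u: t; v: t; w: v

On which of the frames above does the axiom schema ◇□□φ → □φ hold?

(b)

This is the axiom for a generalized confluence (Geach) condition; its first-order frame correspondent is ∀x ∀y ∀z ((xRy ∧ xRz) → ∃w (yR²w ∧ z = w)).
(a): fails — 1R0, 1R0 but no w with 0R²w and 0=w.
(b): condition met.
(c): fails — wRv, wRv but no w* with vR²w* and v=w*.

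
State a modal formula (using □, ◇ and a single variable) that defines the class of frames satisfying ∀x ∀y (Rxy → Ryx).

s → □◇s

The condition is symmetry. The B schema s → □◇s defines it.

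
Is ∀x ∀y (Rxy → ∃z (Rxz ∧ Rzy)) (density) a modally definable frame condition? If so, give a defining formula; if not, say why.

The condition is density. A defining modal formula is □□p → □p.

Yes, by □□p → □p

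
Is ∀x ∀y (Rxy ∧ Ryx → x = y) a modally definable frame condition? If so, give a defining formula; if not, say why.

Not modally definable

Any modally definable frame class is closed under surjective bounded morphisms.
The 6-cycle (worlds s,t,u,v,w,x with s→t→u→v→w→x→s) is antisymmetric. Sending even-indexed worlds to • and odd-indexed worlds to ∘ is a surjective bounded morphism onto the two-world frame with •↔∘, which is not antisymmetric.
So no modal formula (or set of formulas) defines exactly the antisymmetric frames.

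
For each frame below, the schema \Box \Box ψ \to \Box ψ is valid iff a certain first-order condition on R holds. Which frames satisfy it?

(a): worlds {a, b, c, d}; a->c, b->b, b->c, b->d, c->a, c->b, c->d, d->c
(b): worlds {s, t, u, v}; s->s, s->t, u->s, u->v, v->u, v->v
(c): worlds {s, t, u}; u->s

Frame correspondent (Sahlqvist): \forall x \forall y (Rxy \to \exists z (Rxz \wedge Rzy)) — i.e. density.
(a): fails — Rdc but no z with Rdz and Rzc.
(b): condition met.
(c): fails — Rus but no z with Ruz and Rzs.

(b)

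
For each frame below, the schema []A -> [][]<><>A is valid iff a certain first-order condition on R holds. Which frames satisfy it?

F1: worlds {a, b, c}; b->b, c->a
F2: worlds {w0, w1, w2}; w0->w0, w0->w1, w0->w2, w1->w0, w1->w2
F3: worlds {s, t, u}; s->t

This is the axiom for a generalized confluence (Geach) condition; its first-order frame correspondent is forall x forall z (x R^2 z -> exists w (xRw & z R^2 w)).
F1: condition met.
F2: fails — w0R²w2 but no w with w0Rw and w2R²w.
F3: condition met.
Valid on: F1, F3.

F1, F3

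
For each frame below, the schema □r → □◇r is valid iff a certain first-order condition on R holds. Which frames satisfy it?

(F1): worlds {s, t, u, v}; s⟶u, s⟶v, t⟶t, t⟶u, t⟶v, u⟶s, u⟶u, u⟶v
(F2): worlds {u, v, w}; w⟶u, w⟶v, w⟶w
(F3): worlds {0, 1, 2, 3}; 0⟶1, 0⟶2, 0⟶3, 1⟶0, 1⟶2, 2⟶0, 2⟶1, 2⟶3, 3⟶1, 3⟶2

(F3)

The schema corresponds to a generalized confluence (Geach) condition: ∀x ∀z (xRz → ∃w (xRw ∧ zRw)).
(F1): fails — sRv but no w with sRw and vRw.
(F2): fails — wRu but no t with wRt and uRt.
(F3): condition met.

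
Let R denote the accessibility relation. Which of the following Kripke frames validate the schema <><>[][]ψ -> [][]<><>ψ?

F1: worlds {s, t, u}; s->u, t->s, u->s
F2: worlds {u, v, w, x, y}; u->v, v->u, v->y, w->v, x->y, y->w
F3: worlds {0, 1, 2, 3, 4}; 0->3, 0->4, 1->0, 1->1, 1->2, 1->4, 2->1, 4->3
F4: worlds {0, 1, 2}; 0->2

This is the axiom for a generalized confluence (Geach) condition; its first-order frame correspondent is forall x forall y forall z ((x R^2 y & x R^2 z) -> exists w (y R^2 w & z R^2 w)).
F1: ✓.
F2: fails — uR²u, uR²y but no t with uR²t and yR²t.
F3: fails — 0R²3, 0R²3 but no w with 3R²w and 3R²w.
F4: ✓.
Valid on: F1, F4.

F1, F4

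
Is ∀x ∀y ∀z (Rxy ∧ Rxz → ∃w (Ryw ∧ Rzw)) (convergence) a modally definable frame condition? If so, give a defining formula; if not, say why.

The condition is convergence. A defining modal formula is ◇□p → □◇p.

Yes — defined by ◇□p → □◇p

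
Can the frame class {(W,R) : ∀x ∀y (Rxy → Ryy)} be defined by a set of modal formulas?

The condition is shift-reflexivity. A defining modal formula is □(□p → p).

Yes, by □(□p → p)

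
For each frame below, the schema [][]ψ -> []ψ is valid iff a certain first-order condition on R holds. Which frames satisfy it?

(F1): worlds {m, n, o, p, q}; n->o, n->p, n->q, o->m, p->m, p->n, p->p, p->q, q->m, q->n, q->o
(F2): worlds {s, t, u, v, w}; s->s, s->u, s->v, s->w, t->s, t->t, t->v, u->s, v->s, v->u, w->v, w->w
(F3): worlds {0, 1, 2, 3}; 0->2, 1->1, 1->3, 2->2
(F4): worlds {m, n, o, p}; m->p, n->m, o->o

(F2), (F3)

This is the axiom for density; its first-order frame correspondent is forall x forall y (Rxy -> exists z (Rxz & Rzy)).
(F1): fails — Rom but no z with Roz and Rzm.
(F2): satisfies the condition.
(F3): satisfies the condition.
(F4): fails — Rnm but no z with Rnz and Rzm.
Valid on: (F2), (F3).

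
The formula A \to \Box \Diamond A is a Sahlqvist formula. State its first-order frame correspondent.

Suppose A→□◇A is valid. Take Rxy and set V(A)={x}. Then A at x, so □◇A at x, so ◇A at y, so some z with Ryz has A; z=x, i.e. Ryx.

symmetry: \forall x \forall y (Rxy \to Ryx)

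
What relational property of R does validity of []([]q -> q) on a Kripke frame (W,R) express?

shift-reflexivity

Suppose □(□q→q) is valid. Take Rxy and set V(q)={w : Ryw}. Then at y, □q holds; since □(□q→q) at x, □q→q at y, so q at y, i.e. Ryy.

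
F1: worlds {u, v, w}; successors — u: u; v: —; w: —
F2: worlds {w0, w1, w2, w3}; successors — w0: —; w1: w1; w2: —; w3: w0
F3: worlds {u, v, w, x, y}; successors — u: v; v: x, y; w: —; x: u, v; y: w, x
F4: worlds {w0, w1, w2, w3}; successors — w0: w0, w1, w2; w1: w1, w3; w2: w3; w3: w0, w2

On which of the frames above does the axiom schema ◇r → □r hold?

Frame correspondent (Sahlqvist): ∀x ∀y ∀z (Rxy ∧ Rxz → y = z) — i.e. partial functionality.
F1: satisfies the condition.
F2: satisfies the condition.
F3: fails — v sees both x and y.
F4: fails — w0 sees both w0 and w1.
Valid on: F1, F2.

F1, F2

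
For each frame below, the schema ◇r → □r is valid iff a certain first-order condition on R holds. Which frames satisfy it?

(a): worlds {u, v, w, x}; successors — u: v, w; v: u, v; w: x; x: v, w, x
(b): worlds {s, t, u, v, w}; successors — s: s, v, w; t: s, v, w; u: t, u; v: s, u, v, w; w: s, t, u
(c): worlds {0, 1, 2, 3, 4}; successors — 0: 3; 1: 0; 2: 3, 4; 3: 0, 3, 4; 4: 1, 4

This is the axiom for partial functionality; its first-order frame correspondent is ∀x ∀y ∀z (Rxy ∧ Rxz → y = z).
(a): fails — u sees both v and w.
(b): fails — s sees both s and v.
(c): fails — 2 sees both 3 and 4.
Valid on no frame.

none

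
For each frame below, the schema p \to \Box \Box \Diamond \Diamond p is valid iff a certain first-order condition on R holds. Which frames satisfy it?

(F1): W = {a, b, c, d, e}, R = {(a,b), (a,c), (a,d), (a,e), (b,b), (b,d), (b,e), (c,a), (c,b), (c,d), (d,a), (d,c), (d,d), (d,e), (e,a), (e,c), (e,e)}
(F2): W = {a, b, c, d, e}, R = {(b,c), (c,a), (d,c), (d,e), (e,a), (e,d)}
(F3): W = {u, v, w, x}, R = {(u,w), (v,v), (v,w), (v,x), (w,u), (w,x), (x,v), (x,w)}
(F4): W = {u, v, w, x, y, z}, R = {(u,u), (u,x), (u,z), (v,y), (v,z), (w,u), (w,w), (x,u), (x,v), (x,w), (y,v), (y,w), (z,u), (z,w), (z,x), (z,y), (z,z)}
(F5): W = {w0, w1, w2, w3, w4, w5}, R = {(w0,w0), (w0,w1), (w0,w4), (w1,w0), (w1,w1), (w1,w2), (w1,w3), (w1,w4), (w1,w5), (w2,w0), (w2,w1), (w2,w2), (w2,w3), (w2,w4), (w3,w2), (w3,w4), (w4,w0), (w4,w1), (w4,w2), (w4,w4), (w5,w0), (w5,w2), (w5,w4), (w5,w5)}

Frame correspondent (Sahlqvist): \forall x \forall z (x R^2 z \to \exists w (x = w \wedge z R^2 w)) — i.e. a generalized confluence (Geach) condition.
(F1): ✓.
(F2): fails — bR²a but no w with b=w and aR²w.
(F3): fails — vR²u but no t with v=t and uR²t.
(F4): fails — vR²w but no t with v=t and wR²t.
(F5): fails — w5R²w3 but no w with w5=w and w3R²w.

(F1)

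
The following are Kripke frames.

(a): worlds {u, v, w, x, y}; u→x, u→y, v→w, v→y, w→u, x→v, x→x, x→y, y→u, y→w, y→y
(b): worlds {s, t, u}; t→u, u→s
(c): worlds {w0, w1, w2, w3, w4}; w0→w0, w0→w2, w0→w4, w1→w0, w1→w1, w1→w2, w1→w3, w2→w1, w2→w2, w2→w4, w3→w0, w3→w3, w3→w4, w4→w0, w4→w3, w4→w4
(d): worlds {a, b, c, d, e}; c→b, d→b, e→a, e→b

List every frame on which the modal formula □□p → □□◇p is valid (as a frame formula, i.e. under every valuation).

Frame correspondent (Sahlqvist): ∀x ∀z (xR²z → ∃w (xR²w ∧ zRw)) — i.e. a generalized confluence (Geach) condition.
(a): holds.
(b): fails — tR²s but no w with tR²w and sRw.
(c): holds.
(d): holds.
Valid on: (a), (c), (d).

(a), (c), (d)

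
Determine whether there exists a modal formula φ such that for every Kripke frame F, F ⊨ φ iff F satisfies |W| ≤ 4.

Any modally definable frame class is closed under disjoint unions.
Any modal formula valid on each of 5 disjoint one-world frames is valid on their disjoint union (validity is preserved under disjoint unions). Each one-world frame has |W|=1≤4, but the union has |W|=5.
So no modal formula (or set of formulas) defines exactly the |W|≤4 frames.

No — not modally definable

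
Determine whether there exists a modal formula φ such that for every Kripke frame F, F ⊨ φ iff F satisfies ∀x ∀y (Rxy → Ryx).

Yes, by q → □◇q

Yes: it is symmetry, defined by the B schema q → □◇q.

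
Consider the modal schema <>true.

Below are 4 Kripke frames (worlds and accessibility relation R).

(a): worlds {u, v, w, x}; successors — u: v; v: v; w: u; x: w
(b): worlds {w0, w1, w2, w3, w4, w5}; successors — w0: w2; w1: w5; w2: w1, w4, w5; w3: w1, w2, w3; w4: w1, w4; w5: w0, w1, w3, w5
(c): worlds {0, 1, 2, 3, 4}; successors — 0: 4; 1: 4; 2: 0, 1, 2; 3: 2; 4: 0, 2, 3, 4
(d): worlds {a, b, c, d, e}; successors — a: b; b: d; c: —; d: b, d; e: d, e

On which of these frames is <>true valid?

Frame correspondent (Sahlqvist): forall x exists y Rxy — i.e. seriality.
(a): holds.
(b): holds.
(c): holds.
(d): fails — world c has no successor.

(a), (b), (c)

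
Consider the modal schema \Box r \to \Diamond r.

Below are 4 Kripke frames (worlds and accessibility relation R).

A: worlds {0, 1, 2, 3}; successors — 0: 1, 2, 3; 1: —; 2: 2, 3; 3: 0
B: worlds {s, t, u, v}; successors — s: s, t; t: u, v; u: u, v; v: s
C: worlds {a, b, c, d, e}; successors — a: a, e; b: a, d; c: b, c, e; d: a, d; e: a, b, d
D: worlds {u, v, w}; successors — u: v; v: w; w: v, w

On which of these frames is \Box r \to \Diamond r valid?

B, C, D

Frame correspondent (Sahlqvist): \forall x \exists y Rxy — i.e. seriality.
A: fails — world 1 has no successor.
B: satisfies the condition.
C: satisfies the condition.
D: satisfies the condition.
Valid on: B, C, D.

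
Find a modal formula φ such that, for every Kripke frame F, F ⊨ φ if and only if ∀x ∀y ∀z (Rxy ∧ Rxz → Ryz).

This is the Euclidean property; the standard corresponding axiom is 5: ◇s → □◇s.

◇s → □◇s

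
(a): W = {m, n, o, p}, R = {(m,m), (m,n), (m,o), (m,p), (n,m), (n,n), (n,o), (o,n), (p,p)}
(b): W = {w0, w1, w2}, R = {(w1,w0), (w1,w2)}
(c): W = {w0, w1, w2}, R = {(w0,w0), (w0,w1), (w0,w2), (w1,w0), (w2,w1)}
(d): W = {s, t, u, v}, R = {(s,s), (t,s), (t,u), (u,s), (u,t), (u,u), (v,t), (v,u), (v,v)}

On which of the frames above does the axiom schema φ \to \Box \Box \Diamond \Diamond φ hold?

The schema corresponds to a generalized confluence (Geach) condition: \forall x \forall z (x R^2 z \to \exists w (x = w \wedge z R^2 w)).
(a): fails — mR²p but no w with m=w and pR²w.
(b): condition met.
(c): fails — w1R²w2 but no w with w1=w and w2R²w.
(d): fails — tR²s but no w with t=w and sR²w.
Valid on: (b).

(b)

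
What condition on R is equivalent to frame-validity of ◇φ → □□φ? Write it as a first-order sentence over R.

∀x ∀y ∀z ((xRy ∧ xR²z) → ∃w (y = w ∧ z = w))

This is a Sahlqvist (Geach-type) schema ◇^1□^0φ → □^2◇^0φ.
Minimal-valuation argument: fix x; take any y with xR^1y and any z with xR^2z. Set V(φ) to the set of worlds R-reachable from y in exactly 0 steps. Then □^0φ holds at y, so the antecedent holds at x; validity forces ◇^0φ at z, giving a w with zR^0w and yR^0w.
First-order correspondent: ∀x ∀y ∀z ((xRy ∧ xR²z) → ∃w (y = w ∧ z = w)).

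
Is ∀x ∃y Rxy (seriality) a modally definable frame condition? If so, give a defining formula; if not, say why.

Yes — defined by □q → ◇q

Yes: it is seriality, defined by the D schema □q → ◇q.
Suppose □q→◇q is valid. At any x set V(q)=W. Then □q at x, so ◇q at x, so x has a successor.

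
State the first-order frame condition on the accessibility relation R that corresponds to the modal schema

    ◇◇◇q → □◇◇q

∀x ∀y ∀z ((xR³y ∧ xRz) → ∃w (y = w ∧ zR²w))

This is a Sahlqvist (Geach-type) schema ◇^3□^0q → □^1◇^2q.
Minimal-valuation argument: fix x; take any y with xR^3y and any z with xR^1z. Set V(q) to the set of worlds R-reachable from y in exactly 0 steps. Then □^0q holds at y, so the antecedent holds at x; validity forces ◇^2q at z, giving a w with zR^2w and yR^0w.
First-order correspondent: ∀x ∀y ∀z ((xR³y ∧ xRz) → ∃w (y = w ∧ zR²w)).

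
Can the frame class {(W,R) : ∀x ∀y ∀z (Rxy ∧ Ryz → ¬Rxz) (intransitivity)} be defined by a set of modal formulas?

Modal frame validity is preserved under surjective bounded morphisms.
The 3-cycle (worlds a,b,c with a→b→c→a) is intransitive. Mapping every world to a single reflexive point • is a surjective bounded morphism; the reflexive point is not intransitive (R••∧R•• but R••).
So the class is not modally definable.

No — not modally definable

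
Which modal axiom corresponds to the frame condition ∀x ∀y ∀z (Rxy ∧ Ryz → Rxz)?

The condition is transitivity. The 4 schema □s → □□s defines it.

□s → □□s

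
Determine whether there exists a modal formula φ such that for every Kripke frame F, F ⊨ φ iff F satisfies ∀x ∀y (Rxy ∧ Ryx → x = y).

Not modally definable

Any modally definable frame class is closed under surjective bounded morphisms.
The 4-cycle (worlds w0,w1,w2,w3 with w0→w1→w2→w3→w0) is antisymmetric. Sending even-indexed worlds to a and odd-indexed worlds to b is a surjective bounded morphism onto the two-world frame with a↔b, which is not antisymmetric.
So no modal formula (or set of formulas) defines exactly the antisymmetric frames.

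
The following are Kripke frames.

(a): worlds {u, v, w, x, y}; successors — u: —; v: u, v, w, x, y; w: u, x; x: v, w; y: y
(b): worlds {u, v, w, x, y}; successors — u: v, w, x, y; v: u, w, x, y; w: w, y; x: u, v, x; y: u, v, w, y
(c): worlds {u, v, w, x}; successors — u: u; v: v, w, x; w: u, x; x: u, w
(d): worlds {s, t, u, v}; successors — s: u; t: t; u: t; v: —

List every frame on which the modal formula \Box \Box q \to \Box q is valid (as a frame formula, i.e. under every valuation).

(b)

Frame correspondent (Sahlqvist): \forall x \forall y (Rxy \to \exists z (Rxz \wedge Rzy)) — i.e. density.
(a): fails — Rwu but no z with Rwz and Rzu.
(b): satisfies the condition.
(c): fails — Rxw but no z with Rxz and Rzw.
(d): fails — Rsu but no z with Rsz and Rzu.
Valid on: (b).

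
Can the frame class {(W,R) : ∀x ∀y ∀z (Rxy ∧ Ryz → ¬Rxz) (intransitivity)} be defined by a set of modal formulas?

Not definable by any modal formula

Modal frame validity is preserved under surjective bounded morphisms.
The 5-cycle (worlds s,t,u,v,w with s→t→u→v→w→s) is intransitive. Mapping every world to a single reflexive point • is a surjective bounded morphism; the reflexive point is not intransitive (R••∧R•• but R••).
Hence intransitivity is not modally definable.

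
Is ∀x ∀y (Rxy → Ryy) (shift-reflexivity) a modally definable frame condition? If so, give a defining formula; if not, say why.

Yes — defined by □(□p → p)

Yes: it is shift-reflexivity, defined by the T□ schema □(□p → p).
Suppose □(□p→p) is valid. Take Rxy and set V(p)={w : Ryw}. Then at y, □p holds; since □(□p→p) at x, □p→p at y, so p at y, i.e. Ryy.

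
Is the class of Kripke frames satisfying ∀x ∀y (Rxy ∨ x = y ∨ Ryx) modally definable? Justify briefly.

No — not modally definable

Modal frame validity is preserved under disjoint unions.
Take 4 disjoint single-world reflexive frames: each is trivially connected, but their disjoint union has 4 worlds with no edge between distinct components, so it is not connected.
So no modal formula (or set of formulas) defines exactly the connected frames.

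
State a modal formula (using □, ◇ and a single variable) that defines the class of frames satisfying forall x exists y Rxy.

This is seriality; the standard corresponding axiom is D: □p → ◇p.

□p → ◇p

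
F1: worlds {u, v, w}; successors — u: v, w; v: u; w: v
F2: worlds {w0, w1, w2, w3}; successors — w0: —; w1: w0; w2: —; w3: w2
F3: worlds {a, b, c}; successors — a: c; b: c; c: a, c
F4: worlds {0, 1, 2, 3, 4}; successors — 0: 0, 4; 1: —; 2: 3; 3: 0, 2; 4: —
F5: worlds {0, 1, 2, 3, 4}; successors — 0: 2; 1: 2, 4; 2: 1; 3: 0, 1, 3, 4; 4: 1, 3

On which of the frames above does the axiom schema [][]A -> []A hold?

F3

The schema corresponds to density: forall x forall y (Rxy -> exists z (Rxz & Rzy)).
F1: fails — Rvu but no z with Rvz and Rzu.
F2: fails — Rw1w0 but no z with Rw1z and Rzw0.
F3: holds.
F4: fails — R32 but no z with R3z and Rz2.
F5: fails — R02 but no z with R0z and Rz2.
Valid on: F3.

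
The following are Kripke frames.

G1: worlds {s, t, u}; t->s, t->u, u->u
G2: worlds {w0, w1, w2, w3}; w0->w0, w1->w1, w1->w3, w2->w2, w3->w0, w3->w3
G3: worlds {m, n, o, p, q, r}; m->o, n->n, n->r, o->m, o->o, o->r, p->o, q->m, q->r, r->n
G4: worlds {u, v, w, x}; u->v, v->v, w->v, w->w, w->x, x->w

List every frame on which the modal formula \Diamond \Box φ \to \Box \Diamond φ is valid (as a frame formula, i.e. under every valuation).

G2

Frame correspondent (Sahlqvist): \forall x \forall y \forall z (Rxy \wedge Rxz \to \exists w (Ryw \wedge Rzw)) — i.e. convergence.
G1: fails — Rtu and Rts but u and s have no common successor.
G2: condition met.
G3: fails — Rom and Ror but m and r have no common successor.
G4: fails — Rwx and Rwv but x and v have no common successor.
Valid on: G2.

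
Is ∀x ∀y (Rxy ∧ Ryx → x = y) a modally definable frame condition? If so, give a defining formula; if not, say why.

Not modally definable

If a class were modally definable it would be closed under surjective bounded morphisms (Goldblatt–Thomason).
The 4-cycle (worlds 0,1,2,3 with 0→1→2→3→0) is antisymmetric. Sending even-indexed worlds to s and odd-indexed worlds to t is a surjective bounded morphism onto the two-world frame with s↔t, which is not antisymmetric.
So no modal formula (or set of formulas) defines exactly the antisymmetric frames.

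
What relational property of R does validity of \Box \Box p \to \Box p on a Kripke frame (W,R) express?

density

Suppose □□p→□p is valid. Take Rxy and set V(p)={w : xR²w}. Then □□p at x, so □p at x, so p at y, i.e. ∃z(Rxz∧Rzy).
The converse is a direct semantic check.
So the correspondent is density.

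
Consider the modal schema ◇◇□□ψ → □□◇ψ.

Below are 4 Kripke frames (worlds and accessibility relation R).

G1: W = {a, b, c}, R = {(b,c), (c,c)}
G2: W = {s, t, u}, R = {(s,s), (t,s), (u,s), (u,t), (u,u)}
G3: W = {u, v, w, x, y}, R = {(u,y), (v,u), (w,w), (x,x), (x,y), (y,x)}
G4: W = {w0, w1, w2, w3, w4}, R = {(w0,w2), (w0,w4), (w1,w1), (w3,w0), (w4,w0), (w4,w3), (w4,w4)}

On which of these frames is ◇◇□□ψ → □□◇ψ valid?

The schema corresponds to a generalized confluence (Geach) condition: ∀x ∀y ∀z ((xR²y ∧ xR²z) → ∃w (yR²w ∧ zRw)).
G1: holds.
G2: holds.
G3: holds.
G4: fails — w0R²w3, w0R²w3 but no w with w3R²w and w3Rw.
Valid on: G1, G2, G3.

G1, G2, G3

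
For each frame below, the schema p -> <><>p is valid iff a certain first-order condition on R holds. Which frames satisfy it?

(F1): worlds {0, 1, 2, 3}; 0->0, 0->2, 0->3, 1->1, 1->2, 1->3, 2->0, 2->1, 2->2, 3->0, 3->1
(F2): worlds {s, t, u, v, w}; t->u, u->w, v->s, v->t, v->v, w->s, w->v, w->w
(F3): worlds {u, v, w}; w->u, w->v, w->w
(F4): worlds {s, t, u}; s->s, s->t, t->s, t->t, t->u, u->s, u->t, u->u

This is the axiom for a generalized confluence (Geach) condition; its first-order frame correspondent is forall x exists w (x = w & x R^2 w).
(F1): holds.
(F2): fails — at s but no w* with s=w* and sR²w*.
(F3): fails — at u but no t with u=t and uR²t.
(F4): holds.
Valid on: (F1), (F4).

(F1), (F4)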